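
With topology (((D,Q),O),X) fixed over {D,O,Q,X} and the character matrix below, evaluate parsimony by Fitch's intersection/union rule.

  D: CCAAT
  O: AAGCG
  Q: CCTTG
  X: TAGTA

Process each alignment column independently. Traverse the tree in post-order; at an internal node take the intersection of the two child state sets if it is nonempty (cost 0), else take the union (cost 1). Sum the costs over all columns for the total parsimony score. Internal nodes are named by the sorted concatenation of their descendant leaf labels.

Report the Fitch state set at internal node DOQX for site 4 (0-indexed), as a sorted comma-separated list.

DQ@0: {C} ∩ {C} = {C} (intersection, +0)
DOQ@0: {C} ∪ {A} = {A,C} (union, +1)
DOQX@0: {A,C} ∪ {T} = {A,C,T} (union, +1)
DQ@1: {C} ∩ {C} = {C} (intersection, +0)
DOQ@1: {C} ∪ {A} = {A,C} (union, +1)
DOQX@1: {A,C} ∩ {A} = {A} (intersection, +0)
DQ@2: {A} ∪ {T} = {A,T} (union, +1)
DOQ@2: {A,T} ∪ {G} = {A,G,T} (union, +1)
DOQX@2: {A,G,T} ∩ {G} = {G} (intersection, +0)
DQ@3: {A} ∪ {T} = {A,T} (union, +1)
DOQ@3: {A,T} ∪ {C} = {A,C,T} (union, +1)
DOQX@3: {A,C,T} ∩ {T} = {T} (intersection, +0)
DQ@4: {T} ∪ {G} = {G,T} (union, +1)
DOQ@4: {G,T} ∩ {G} = {G} (intersection, +0)
DOQX@4: {G} ∪ {A} = {A,G} (union, +1)
per-site changes: [2, 1, 2, 2, 2]; total = 9

A,G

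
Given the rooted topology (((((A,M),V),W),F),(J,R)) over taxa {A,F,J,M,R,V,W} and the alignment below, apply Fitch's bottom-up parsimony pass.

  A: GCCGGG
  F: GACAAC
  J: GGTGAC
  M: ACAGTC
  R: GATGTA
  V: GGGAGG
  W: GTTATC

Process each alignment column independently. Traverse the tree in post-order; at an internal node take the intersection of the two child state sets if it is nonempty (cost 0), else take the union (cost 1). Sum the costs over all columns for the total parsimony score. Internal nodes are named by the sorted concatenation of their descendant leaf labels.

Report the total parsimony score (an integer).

[col 0] AM: children A:{G}, M:{A} ∪→ {A,G}; cost 1
[col 0] AMV: children AM:{A,G}, V:{G} ∩→ {G}; cost 0
[col 0] AMVW: children AMV:{G}, W:{G} ∩→ {G}; cost 0
[col 0] AFMVW: children AMVW:{G}, F:{G} ∩→ {G}; cost 0
[col 0] JR: children J:{G}, R:{G} ∩→ {G}; cost 0
[col 0] AFJMRVW: children AFMVW:{G}, JR:{G} ∩→ {G}; cost 0
[col 1] AM: children A:{C}, M:{C} ∩→ {C}; cost 0
[col 1] AMV: children AM:{C}, V:{G} ∪→ {C,G}; cost 1
[col 1] AMVW: children AMV:{C,G}, W:{T} ∪→ {C,G,T}; cost 1
[col 1] AFMVW: children AMVW:{C,G,T}, F:{A} ∪→ {A,C,G,T}; cost 1
[col 1] JR: children J:{G}, R:{A} ∪→ {A,G}; cost 1
[col 1] AFJMRVW: children AFMVW:{A,C,G,T}, JR:{A,G} ∩→ {A,G}; cost 0
[col 2] AM: children A:{C}, M:{A} ∪→ {A,C}; cost 1
[col 2] AMV: children AM:{A,C}, V:{G} ∪→ {A,C,G}; cost 1
[col 2] AMVW: children AMV:{A,C,G}, W:{T} ∪→ {A,C,G,T}; cost 1
[col 2] AFMVW: children AMVW:{A,C,G,T}, F:{C} ∩→ {C}; cost 0
[col 2] JR: children J:{T}, R:{T} ∩→ {T}; cost 0
[col 2] AFJMRVW: children AFMVW:{C}, JR:{T} ∪→ {C,T}; cost 1
[col 3] AM: children A:{G}, M:{G} ∩→ {G}; cost 0
[col 3] AMV: children AM:{G}, V:{A} ∪→ {A,G}; cost 1
[col 3] AMVW: children AMV:{A,G}, W:{A} ∩→ {A}; cost 0
[col 3] AFMVW: children AMVW:{A}, F:{A} ∩→ {A}; cost 0
[col 3] JR: children J:{G}, R:{G} ∩→ {G}; cost 0
[col 3] AFJMRVW: children AFMVW:{A}, JR:{G} ∪→ {A,G}; cost 1
[col 4] AM: children A:{G}, M:{T} ∪→ {G,T}; cost 1
[col 4] AMV: children AM:{G,T}, V:{G} ∩→ {G}; cost 0
[col 4] AMVW: children AMV:{G}, W:{T} ∪→ {G,T}; cost 1
[col 4] AFMVW: children AMVW:{G,T}, F:{A} ∪→ {A,G,T}; cost 1
[col 4] JR: children J:{A}, R:{T} ∪→ {A,T}; cost 1
[col 4] AFJMRVW: children AFMVW:{A,G,T}, JR:{A,T} ∩→ {A,T}; cost 0
[col 5] AM: children A:{G}, M:{C} ∪→ {C,G}; cost 1
[col 5] AMV: children AM:{C,G}, V:{G} ∩→ {G}; cost 0
[col 5] AMVW: children AMV:{G}, W:{C} ∪→ {C,G}; cost 1
[col 5] AFMVW: children AMVW:{C,G}, F:{C} ∩→ {C}; cost 0
[col 5] JR: children J:{C}, R:{A} ∪→ {A,C}; cost 1
[col 5] AFJMRVW: children AFMVW:{C}, JR:{A,C} ∩→ {C}; cost 0
per-site changes: [1, 4, 4, 2, 4, 3]; total = 18

18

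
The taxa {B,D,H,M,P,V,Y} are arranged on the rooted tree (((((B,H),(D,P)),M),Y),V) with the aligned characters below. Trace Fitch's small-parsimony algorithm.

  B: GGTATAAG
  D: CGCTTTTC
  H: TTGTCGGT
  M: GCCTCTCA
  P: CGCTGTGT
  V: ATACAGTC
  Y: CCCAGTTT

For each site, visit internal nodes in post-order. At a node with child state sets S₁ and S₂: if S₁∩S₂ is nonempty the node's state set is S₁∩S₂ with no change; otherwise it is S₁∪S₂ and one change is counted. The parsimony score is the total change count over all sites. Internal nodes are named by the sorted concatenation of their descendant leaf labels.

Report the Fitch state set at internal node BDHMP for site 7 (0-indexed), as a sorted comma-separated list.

A,T

[col 0] BH: children B:{G}, H:{T} ∪→ {G,T}; cost 1
[col 0] DP: children D:{C}, P:{C} ∩→ {C}; cost 0
[col 0] BDHP: children BH:{G,T}, DP:{C} ∪→ {C,G,T}; cost 1
[col 0] BDHMP: children BDHP:{C,G,T}, M:{G} ∩→ {G}; cost 0
[col 0] BDHMPY: children BDHMP:{G}, Y:{C} ∪→ {C,G}; cost 1
[col 0] BDHMPVY: children BDHMPY:{C,G}, V:{A} ∪→ {A,C,G}; cost 1
[col 1] BH: children B:{G}, H:{T} ∪→ {G,T}; cost 1
[col 1] DP: children D:{G}, P:{G} ∩→ {G}; cost 0
[col 1] BDHP: children BH:{G,T}, DP:{G} ∩→ {G}; cost 0
[col 1] BDHMP: children BDHP:{G}, M:{C} ∪→ {C,G}; cost 1
[col 1] BDHMPY: children BDHMP:{C,G}, Y:{C} ∩→ {C}; cost 0
[col 1] BDHMPVY: children BDHMPY:{C}, V:{T} ∪→ {C,T}; cost 1
[col 2] BH: children B:{T}, H:{G} ∪→ {G,T}; cost 1
[col 2] DP: children D:{C}, P:{C} ∩→ {C}; cost 0
[col 2] BDHP: children BH:{G,T}, DP:{C} ∪→ {C,G,T}; cost 1
[col 2] BDHMP: children BDHP:{C,G,T}, M:{C} ∩→ {C}; cost 0
[col 2] BDHMPY: children BDHMP:{C}, Y:{C} ∩→ {C}; cost 0
[col 2] BDHMPVY: children BDHMPY:{C}, V:{A} ∪→ {A,C}; cost 1
[col 3] BH: children B:{A}, H:{T} ∪→ {A,T}; cost 1
[col 3] DP: children D:{T}, P:{T} ∩→ {T}; cost 0
[col 3] BDHP: children BH:{A,T}, DP:{T} ∩→ {T}; cost 0
[col 3] BDHMP: children BDHP:{T}, M:{T} ∩→ {T}; cost 0
[col 3] BDHMPY: children BDHMP:{T}, Y:{A} ∪→ {A,T}; cost 1
[col 3] BDHMPVY: children BDHMPY:{A,T}, V:{C} ∪→ {A,C,T}; cost 1
[col 4] BH: children B:{T}, H:{C} ∪→ {C,T}; cost 1
[col 4] DP: children D:{T}, P:{G} ∪→ {G,T}; cost 1
[col 4] BDHP: children BH:{C,T}, DP:{G,T} ∩→ {T}; cost 0
[col 4] BDHMP: children BDHP:{T}, M:{C} ∪→ {C,T}; cost 1
[col 4] BDHMPY: children BDHMP:{C,T}, Y:{G} ∪→ {C,G,T}; cost 1
[col 4] BDHMPVY: children BDHMPY:{C,G,T}, V:{A} ∪→ {A,C,G,T}; cost 1
[col 5] BH: children B:{A}, H:{G} ∪→ {A,G}; cost 1
[col 5] DP: children D:{T}, P:{T} ∩→ {T}; cost 0
[col 5] BDHP: children BH:{A,G}, DP:{T} ∪→ {A,G,T}; cost 1
[col 5] BDHMP: children BDHP:{A,G,T}, M:{T} ∩→ {T}; cost 0
[col 5] BDHMPY: children BDHMP:{T}, Y:{T} ∩→ {T}; cost 0
[col 5] BDHMPVY: children BDHMPY:{T}, V:{G} ∪→ {G,T}; cost 1
[col 6] BH: children B:{A}, H:{G} ∪→ {A,G}; cost 1
[col 6] DP: children D:{T}, P:{G} ∪→ {G,T}; cost 1
[col 6] BDHP: children BH:{A,G}, DP:{G,T} ∩→ {G}; cost 0
[col 6] BDHMP: children BDHP:{G}, M:{C} ∪→ {C,G}; cost 1
[col 6] BDHMPY: children BDHMP:{C,G}, Y:{T} ∪→ {C,G,T}; cost 1
[col 6] BDHMPVY: children BDHMPY:{C,G,T}, V:{T} ∩→ {T}; cost 0
[col 7] BH: children B:{G}, H:{T} ∪→ {G,T}; cost 1
[col 7] DP: children D:{C}, P:{T} ∪→ {C,T}; cost 1
[col 7] BDHP: children BH:{G,T}, DP:{C,T} ∩→ {T}; cost 0
[col 7] BDHMP: children BDHP:{T}, M:{A} ∪→ {A,T}; cost 1
[col 7] BDHMPY: children BDHMP:{A,T}, Y:{T} ∩→ {T}; cost 0
[col 7] BDHMPVY: children BDHMPY:{T}, V:{C} ∪→ {C,T}; cost 1
per-site changes: [4, 3, 3, 3, 5, 3, 4, 4]; total = 29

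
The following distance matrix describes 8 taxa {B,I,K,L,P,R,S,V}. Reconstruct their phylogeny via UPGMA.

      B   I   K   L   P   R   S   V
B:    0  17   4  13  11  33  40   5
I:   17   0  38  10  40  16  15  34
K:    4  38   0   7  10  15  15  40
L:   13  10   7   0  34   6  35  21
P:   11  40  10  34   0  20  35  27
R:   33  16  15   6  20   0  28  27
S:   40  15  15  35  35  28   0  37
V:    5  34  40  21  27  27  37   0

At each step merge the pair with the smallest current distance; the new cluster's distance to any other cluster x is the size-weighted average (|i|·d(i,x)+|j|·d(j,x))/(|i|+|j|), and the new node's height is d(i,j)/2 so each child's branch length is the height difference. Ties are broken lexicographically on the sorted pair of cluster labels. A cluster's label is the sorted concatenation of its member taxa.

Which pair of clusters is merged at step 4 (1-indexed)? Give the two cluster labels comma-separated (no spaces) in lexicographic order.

I,LR

step 1: merge (B,K) at d=4; branch lengths B→2, K→2; new cluster BK
  updated: d(BK,I)=55/2, d(BK,L)=10, d(BK,P)=21/2, d(BK,R)=24, d(BK,S)=55/2, d(BK,V)=45/2
step 2: merge (L,R) at d=6; branch lengths L→3, R→3; new cluster LR
  updated: d(BK,LR)=17, d(I,LR)=13, d(LR,P)=27, d(LR,S)=63/2, d(LR,V)=24
step 3: merge (BK,P) at d=21/2; branch lengths BK→13/4, P→21/4; new cluster BKP
  updated: d(BKP,I)=95/3, d(BKP,LR)=61/3, d(BKP,S)=30, d(BKP,V)=24
step 4: merge (I,LR) at d=13; branch lengths I→13/2, LR→7/2; new cluster ILR
  updated: d(BKP,ILR)=217/9, d(ILR,S)=26, d(ILR,V)=82/3
step 5: merge (BKP,V) at d=24; branch lengths BKP→27/4, V→12; new cluster BKPV
  updated: d(BKPV,ILR)=299/12, d(BKPV,S)=127/4
step 6: merge (BKPV,ILR) at d=299/12; branch lengths BKPV→11/24, ILR→143/24; new cluster BIKLPRV
  updated: d(BIKLPRV,S)=205/7
step 7: merge (BIKLPRV,S) at d=205/7; branch lengths BIKLPRV→367/168, S→205/14; new cluster BIKLPRSV
final tree: (((((B:2,K:2):13/4,P:21/4):27/4,V:12):11/24,(I:13/2,(L:3,R:3):7/2):143/24):367/168,S:205/14)
total length: 11843/168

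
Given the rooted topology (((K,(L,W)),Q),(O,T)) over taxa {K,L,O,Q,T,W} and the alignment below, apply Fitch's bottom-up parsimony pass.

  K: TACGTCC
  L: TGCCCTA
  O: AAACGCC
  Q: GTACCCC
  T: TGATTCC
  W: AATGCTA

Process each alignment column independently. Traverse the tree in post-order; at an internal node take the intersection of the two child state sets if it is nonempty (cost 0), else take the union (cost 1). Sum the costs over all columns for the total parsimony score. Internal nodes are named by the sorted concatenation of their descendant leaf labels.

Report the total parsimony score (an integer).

LW@0: {T} ∪ {A} = {A,T} (union, +1)
KLW@0: {T} ∩ {A,T} = {T} (intersection, +0)
KLQW@0: {T} ∪ {G} = {G,T} (union, +1)
OT@0: {A} ∪ {T} = {A,T} (union, +1)
KLOQTW@0: {G,T} ∩ {A,T} = {T} (intersection, +0)
LW@1: {G} ∪ {A} = {A,G} (union, +1)
KLW@1: {A} ∩ {A,G} = {A} (intersection, +0)
KLQW@1: {A} ∪ {T} = {A,T} (union, +1)
OT@1: {A} ∪ {G} = {A,G} (union, +1)
KLOQTW@1: {A,T} ∩ {A,G} = {A} (intersection, +0)
LW@2: {C} ∪ {T} = {C,T} (union, +1)
KLW@2: {C} ∩ {C,T} = {C} (intersection, +0)
KLQW@2: {C} ∪ {A} = {A,C} (union, +1)
OT@2: {A} ∩ {A} = {A} (intersection, +0)
KLOQTW@2: {A,C} ∩ {A} = {A} (intersection, +0)
LW@3: {C} ∪ {G} = {C,G} (union, +1)
KLW@3: {G} ∩ {C,G} = {G} (intersection, +0)
KLQW@3: {G} ∪ {C} = {C,G} (union, +1)
OT@3: {C} ∪ {T} = {C,T} (union, +1)
KLOQTW@3: {C,G} ∩ {C,T} = {C} (intersection, +0)
LW@4: {C} ∩ {C} = {C} (intersection, +0)
KLW@4: {T} ∪ {C} = {C,T} (union, +1)
KLQW@4: {C,T} ∩ {C} = {C} (intersection, +0)
OT@4: {G} ∪ {T} = {G,T} (union, +1)
KLOQTW@4: {C} ∪ {G,T} = {C,G,T} (union, +1)
LW@5: {T} ∩ {T} = {T} (intersection, +0)
KLW@5: {C} ∪ {T} = {C,T} (union, +1)
KLQW@5: {C,T} ∩ {C} = {C} (intersection, +0)
OT@5: {C} ∩ {C} = {C} (intersection, +0)
KLOQTW@5: {C} ∩ {C} = {C} (intersection, +0)
LW@6: {A} ∩ {A} = {A} (intersection, +0)
KLW@6: {C} ∪ {A} = {A,C} (union, +1)
KLQW@6: {A,C} ∩ {C} = {C} (intersection, +0)
OT@6: {C} ∩ {C} = {C} (intersection, +0)
KLOQTW@6: {C} ∩ {C} = {C} (intersection, +0)
per-site changes: [3, 3, 2, 3, 3, 1, 1]; total = 16

16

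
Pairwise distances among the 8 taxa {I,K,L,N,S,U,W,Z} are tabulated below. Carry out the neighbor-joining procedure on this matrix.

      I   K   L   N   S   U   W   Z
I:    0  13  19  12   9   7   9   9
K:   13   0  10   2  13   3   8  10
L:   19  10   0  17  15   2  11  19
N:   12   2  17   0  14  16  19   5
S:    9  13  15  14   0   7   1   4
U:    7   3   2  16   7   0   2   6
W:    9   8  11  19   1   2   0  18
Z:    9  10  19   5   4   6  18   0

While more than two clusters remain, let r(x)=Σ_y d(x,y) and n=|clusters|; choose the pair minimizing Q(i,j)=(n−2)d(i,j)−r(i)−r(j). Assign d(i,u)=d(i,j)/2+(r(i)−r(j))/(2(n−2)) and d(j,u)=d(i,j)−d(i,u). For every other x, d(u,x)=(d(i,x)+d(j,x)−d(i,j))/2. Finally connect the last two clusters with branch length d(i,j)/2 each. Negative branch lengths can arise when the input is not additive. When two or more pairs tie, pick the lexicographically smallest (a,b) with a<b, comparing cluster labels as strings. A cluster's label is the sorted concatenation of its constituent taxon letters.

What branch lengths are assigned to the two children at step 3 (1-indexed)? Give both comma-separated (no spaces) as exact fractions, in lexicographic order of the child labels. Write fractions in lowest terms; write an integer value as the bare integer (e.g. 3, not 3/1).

iteration 1: select K,N (d=2, Q=-132); attach at lengths (-7/6, 19/6); label the merged cluster KN
  updated: d(I,KN)=23/2, d(KN,L)=25/2, d(KN,S)=25/2, d(KN,U)=17/2, d(KN,W)=25/2, d(KN,Z)=13/2
iteration 2: select L,U (d=2, Q=-101); attach at lengths (28/5, -18/5); label the merged cluster LU
  updated: d(I,LU)=12, d(KN,LU)=19/2, d(LU,S)=10, d(LU,W)=11/2, d(LU,Z)=23/2
iteration 3: select S,W (d=1, Q=-157/2); attach at lengths (-11/16, 27/16); label the merged cluster SW
  updated: d(I,SW)=17/2, d(KN,SW)=12, d(LU,SW)=29/4, d(SW,Z)=21/2
iteration 4: select KN,Z (d=13/2, Q=-115/2); attach at lengths (43/12, 35/12); label the merged cluster KNZ
  updated: d(I,KNZ)=7, d(KNZ,LU)=29/4, d(KNZ,SW)=8
iteration 5: select I,KNZ (d=7, Q=-143/4); attach at lengths (77/16, 35/16); label the merged cluster IKNZ
  updated: d(IKNZ,LU)=49/8, d(IKNZ,SW)=19/4
iteration 6: select IKNZ,LU (d=49/8, Q=-145/8); attach at lengths (29/16, 69/16); label the merged cluster IKLNUZ
  updated: d(IKLNUZ,SW)=47/16
iteration 7: select IKLNUZ,SW (d=47/16); attach at lengths (47/32, 47/32); label the merged cluster IKLNSUWZ
final tree: (((I:77/16,((K:-7/6,N:19/6):43/12,Z:35/12):35/16):29/16,(L:28/5,U:-18/5):69/16):47/32,(S:-11/16,W:27/16):47/32)
total length: 441/16

-11/16,27/16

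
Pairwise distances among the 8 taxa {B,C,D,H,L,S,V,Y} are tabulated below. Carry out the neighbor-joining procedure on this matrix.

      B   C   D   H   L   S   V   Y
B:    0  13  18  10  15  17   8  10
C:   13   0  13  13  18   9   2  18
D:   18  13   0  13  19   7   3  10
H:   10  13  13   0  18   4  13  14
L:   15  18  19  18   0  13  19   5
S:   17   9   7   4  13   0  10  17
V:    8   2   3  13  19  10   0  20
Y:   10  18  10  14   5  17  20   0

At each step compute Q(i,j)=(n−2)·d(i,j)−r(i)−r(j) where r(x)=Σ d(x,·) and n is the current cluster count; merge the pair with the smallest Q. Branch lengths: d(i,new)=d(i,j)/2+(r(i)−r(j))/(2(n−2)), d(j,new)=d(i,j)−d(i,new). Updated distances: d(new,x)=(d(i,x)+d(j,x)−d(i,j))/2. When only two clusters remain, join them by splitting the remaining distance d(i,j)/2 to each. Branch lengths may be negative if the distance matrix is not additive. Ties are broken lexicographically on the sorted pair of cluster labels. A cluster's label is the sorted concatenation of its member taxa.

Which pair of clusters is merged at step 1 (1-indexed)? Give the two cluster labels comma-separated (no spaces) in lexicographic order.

step 1: merge (L,Y) at d=5, Q=-171; branch lengths L→43/12, Y→17/12; new cluster LY
  updated: d(B,LY)=10, d(C,LY)=31/2, d(D,LY)=12, d(H,LY)=27/2, d(LY,S)=25/2, d(LY,V)=17
step 2: merge (C,V) at d=2, Q=-217/2; branch lengths C→9/4, V→-1/4; new cluster CV
  updated: d(B,CV)=19/2, d(CV,D)=7, d(CV,H)=12, d(CV,LY)=61/4, d(CV,S)=17/2
step 3: merge (B,LY) at d=10, Q=-351/4; branch lengths B→165/32, LY→155/32; new cluster BLY
  updated: d(BLY,CV)=59/8, d(BLY,D)=10, d(BLY,H)=27/4, d(BLY,S)=39/4
step 4: merge (H,S) at d=4, Q=-53; branch lengths H→37/12, S→11/12; new cluster HS
  updated: d(BLY,HS)=25/4, d(CV,HS)=33/4, d(D,HS)=8
step 5: merge (BLY,HS) at d=25/4, Q=-269/8; branch lengths BLY→109/32, HS→91/32; new cluster BHLSY
  updated: d(BHLSY,CV)=75/16, d(BHLSY,D)=47/8
step 6: merge (BHLSY,CV) at d=75/16, Q=-281/16; branch lengths BHLSY→57/32, CV→93/32; new cluster BCHLSVY
  updated: d(BCHLSVY,D)=131/32
step 7: merge (BCHLSVY,D) at d=131/32; branch lengths BCHLSVY→131/64, D→131/64; new cluster BCDHLSVY
final tree: ((((B:165/32,(L:43/12,Y:17/12):155/32):109/32,(H:37/12,S:11/12):91/32):57/32,(C:9/4,V:-1/4):93/32):131/64,D:131/64)
total length: 1153/32

L,Y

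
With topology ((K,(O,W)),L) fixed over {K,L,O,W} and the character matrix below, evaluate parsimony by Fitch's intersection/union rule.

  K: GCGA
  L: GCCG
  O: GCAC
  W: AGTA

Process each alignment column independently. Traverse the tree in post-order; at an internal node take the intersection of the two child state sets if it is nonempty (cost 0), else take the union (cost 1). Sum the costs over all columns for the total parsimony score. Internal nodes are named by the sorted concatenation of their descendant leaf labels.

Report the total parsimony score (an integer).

site 0, node OW: O={G} ∪ W={A} → {A,G} (+1)
site 0, node KOW: K={G} ∩ OW={A,G} → {G} (+0)
site 0, node KLOW: KOW={G} ∩ L={G} → {G} (+0)
site 1, node OW: O={C} ∪ W={G} → {C,G} (+1)
site 1, node KOW: K={C} ∩ OW={C,G} → {C} (+0)
site 1, node KLOW: KOW={C} ∩ L={C} → {C} (+0)
site 2, node OW: O={A} ∪ W={T} → {A,T} (+1)
site 2, node KOW: K={G} ∪ OW={A,T} → {A,G,T} (+1)
site 2, node KLOW: KOW={A,G,T} ∪ L={C} → {A,C,G,T} (+1)
site 3, node OW: O={C} ∪ W={A} → {A,C} (+1)
site 3, node KOW: K={A} ∩ OW={A,C} → {A} (+0)
site 3, node KLOW: KOW={A} ∪ L={G} → {A,G} (+1)
per-site changes: [1, 1, 3, 2]; total = 7

7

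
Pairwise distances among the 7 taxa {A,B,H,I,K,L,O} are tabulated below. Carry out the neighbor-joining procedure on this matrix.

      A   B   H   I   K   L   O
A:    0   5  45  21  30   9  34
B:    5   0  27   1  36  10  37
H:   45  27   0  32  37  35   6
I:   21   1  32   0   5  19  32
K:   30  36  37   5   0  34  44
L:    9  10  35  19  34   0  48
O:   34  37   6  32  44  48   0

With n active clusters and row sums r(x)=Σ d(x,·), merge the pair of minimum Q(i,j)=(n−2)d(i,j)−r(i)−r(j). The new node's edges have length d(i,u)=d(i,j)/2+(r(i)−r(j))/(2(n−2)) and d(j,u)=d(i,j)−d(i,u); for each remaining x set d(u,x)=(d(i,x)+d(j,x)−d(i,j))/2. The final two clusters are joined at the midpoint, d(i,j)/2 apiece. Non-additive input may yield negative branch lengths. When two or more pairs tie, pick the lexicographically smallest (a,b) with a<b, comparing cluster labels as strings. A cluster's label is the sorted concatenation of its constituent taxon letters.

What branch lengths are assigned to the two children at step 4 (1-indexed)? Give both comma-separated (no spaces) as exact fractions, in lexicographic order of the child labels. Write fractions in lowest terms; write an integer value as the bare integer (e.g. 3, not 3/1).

step 1: merge (H,O) at d=6, Q=-353; branch lengths H→11/10, O→49/10; new cluster HO
  updated: d(A,HO)=73/2, d(B,HO)=29, d(HO,I)=29, d(HO,K)=75/2, d(HO,L)=77/2
step 2: merge (I,K) at d=5, Q=-395/2; branch lengths I→-95/16, K→175/16; new cluster IK
  updated: d(A,IK)=23, d(B,IK)=16, d(HO,IK)=123/4, d(IK,L)=24
step 3: merge (HO,IK) at d=123/4, Q=-545/4; branch lengths HO→533/24, IK→205/24; new cluster HIKO
  updated: d(A,HIKO)=115/8, d(B,HIKO)=57/8, d(HIKO,L)=127/8
step 4: merge (A,L) at d=9, Q=-181/4; branch lengths A→23/8, L→49/8; new cluster AL
  updated: d(AL,B)=3, d(AL,HIKO)=85/8
step 5: merge (AL,B) at d=3, Q=-83/4; branch lengths AL→13/4, B→-1/4; new cluster ABL
  updated: d(ABL,HIKO)=59/8
step 6: merge (ABL,HIKO) at d=59/8; branch lengths ABL→59/16, HIKO→59/16; new cluster ABHIKLO
final tree: (((A:23/8,L:49/8):13/4,B:-1/4):59/16,((H:11/10,O:49/10):533/24,(I:-95/16,K:175/16):205/24):59/16)
total length: 489/8

23/8,49/8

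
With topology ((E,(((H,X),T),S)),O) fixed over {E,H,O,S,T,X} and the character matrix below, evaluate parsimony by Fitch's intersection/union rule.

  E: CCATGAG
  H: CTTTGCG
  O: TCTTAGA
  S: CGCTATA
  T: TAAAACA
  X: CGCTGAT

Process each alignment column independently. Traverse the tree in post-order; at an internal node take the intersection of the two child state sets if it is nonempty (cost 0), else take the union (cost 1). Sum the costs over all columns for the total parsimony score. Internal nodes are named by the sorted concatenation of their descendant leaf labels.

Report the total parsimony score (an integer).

19

[col 0] HX: children H:{C}, X:{C} ∩→ {C}; cost 0
[col 0] HTX: children HX:{C}, T:{T} ∪→ {C,T}; cost 1
[col 0] HSTX: children HTX:{C,T}, S:{C} ∩→ {C}; cost 0
[col 0] EHSTX: children E:{C}, HSTX:{C} ∩→ {C}; cost 0
[col 0] EHOSTX: children EHSTX:{C}, O:{T} ∪→ {C,T}; cost 1
[col 1] HX: children H:{T}, X:{G} ∪→ {G,T}; cost 1
[col 1] HTX: children HX:{G,T}, T:{A} ∪→ {A,G,T}; cost 1
[col 1] HSTX: children HTX:{A,G,T}, S:{G} ∩→ {G}; cost 0
[col 1] EHSTX: children E:{C}, HSTX:{G} ∪→ {C,G}; cost 1
[col 1] EHOSTX: children EHSTX:{C,G}, O:{C} ∩→ {C}; cost 0
[col 2] HX: children H:{T}, X:{C} ∪→ {C,T}; cost 1
[col 2] HTX: children HX:{C,T}, T:{A} ∪→ {A,C,T}; cost 1
[col 2] HSTX: children HTX:{A,C,T}, S:{C} ∩→ {C}; cost 0
[col 2] EHSTX: children E:{A}, HSTX:{C} ∪→ {A,C}; cost 1
[col 2] EHOSTX: children EHSTX:{A,C}, O:{T} ∪→ {A,C,T}; cost 1
[col 3] HX: children H:{T}, X:{T} ∩→ {T}; cost 0
[col 3] HTX: children HX:{T}, T:{A} ∪→ {A,T}; cost 1
[col 3] HSTX: children HTX:{A,T}, S:{T} ∩→ {T}; cost 0
[col 3] EHSTX: children E:{T}, HSTX:{T} ∩→ {T}; cost 0
[col 3] EHOSTX: children EHSTX:{T}, O:{T} ∩→ {T}; cost 0
[col 4] HX: children H:{G}, X:{G} ∩→ {G}; cost 0
[col 4] HTX: children HX:{G}, T:{A} ∪→ {A,G}; cost 1
[col 4] HSTX: children HTX:{A,G}, S:{A} ∩→ {A}; cost 0
[col 4] EHSTX: children E:{G}, HSTX:{A} ∪→ {A,G}; cost 1
[col 4] EHOSTX: children EHSTX:{A,G}, O:{A} ∩→ {A}; cost 0
[col 5] HX: children H:{C}, X:{A} ∪→ {A,C}; cost 1
[col 5] HTX: children HX:{A,C}, T:{C} ∩→ {C}; cost 0
[col 5] HSTX: children HTX:{C}, S:{T} ∪→ {C,T}; cost 1
[col 5] EHSTX: children E:{A}, HSTX:{C,T} ∪→ {A,C,T}; cost 1
[col 5] EHOSTX: children EHSTX:{A,C,T}, O:{G} ∪→ {A,C,G,T}; cost 1
[col 6] HX: children H:{G}, X:{T} ∪→ {G,T}; cost 1
[col 6] HTX: children HX:{G,T}, T:{A} ∪→ {A,G,T}; cost 1
[col 6] HSTX: children HTX:{A,G,T}, S:{A} ∩→ {A}; cost 0
[col 6] EHSTX: children E:{G}, HSTX:{A} ∪→ {A,G}; cost 1
[col 6] EHOSTX: children EHSTX:{A,G}, O:{A} ∩→ {A}; cost 0
per-site changes: [2, 3, 4, 1, 2, 4, 3]; total = 19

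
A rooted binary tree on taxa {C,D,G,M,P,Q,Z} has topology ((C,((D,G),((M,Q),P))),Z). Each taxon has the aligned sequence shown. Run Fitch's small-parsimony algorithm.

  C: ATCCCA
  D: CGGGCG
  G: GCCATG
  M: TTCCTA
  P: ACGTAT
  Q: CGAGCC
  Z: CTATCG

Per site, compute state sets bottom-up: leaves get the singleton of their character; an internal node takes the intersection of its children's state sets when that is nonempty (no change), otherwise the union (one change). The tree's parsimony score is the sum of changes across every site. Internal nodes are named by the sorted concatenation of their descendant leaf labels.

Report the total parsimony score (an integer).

DG@0: {C} ∪ {G} = {C,G} (union, +1)
MQ@0: {T} ∪ {C} = {C,T} (union, +1)
MPQ@0: {C,T} ∪ {A} = {A,C,T} (union, +1)
DGMPQ@0: {C,G} ∩ {A,C,T} = {C} (intersection, +0)
CDGMPQ@0: {A} ∪ {C} = {A,C} (union, +1)
CDGMPQZ@0: {A,C} ∩ {C} = {C} (intersection, +0)
DG@1: {G} ∪ {C} = {C,G} (union, +1)
MQ@1: {T} ∪ {G} = {G,T} (union, +1)
MPQ@1: {G,T} ∪ {C} = {C,G,T} (union, +1)
DGMPQ@1: {C,G} ∩ {C,G,T} = {C,G} (intersection, +0)
CDGMPQ@1: {T} ∪ {C,G} = {C,G,T} (union, +1)
CDGMPQZ@1: {C,G,T} ∩ {T} = {T} (intersection, +0)
DG@2: {G} ∪ {C} = {C,G} (union, +1)
MQ@2: {C} ∪ {A} = {A,C} (union, +1)
MPQ@2: {A,C} ∪ {G} = {A,C,G} (union, +1)
DGMPQ@2: {C,G} ∩ {A,C,G} = {C,G} (intersection, +0)
CDGMPQ@2: {C} ∩ {C,G} = {C} (intersection, +0)
CDGMPQZ@2: {C} ∪ {A} = {A,C} (union, +1)
DG@3: {G} ∪ {A} = {A,G} (union, +1)
MQ@3: {C} ∪ {G} = {C,G} (union, +1)
MPQ@3: {C,G} ∪ {T} = {C,G,T} (union, +1)
DGMPQ@3: {A,G} ∩ {C,G,T} = {G} (intersection, +0)
CDGMPQ@3: {C} ∪ {G} = {C,G} (union, +1)
CDGMPQZ@3: {C,G} ∪ {T} = {C,G,T} (union, +1)
DG@4: {C} ∪ {T} = {C,T} (union, +1)
MQ@4: {T} ∪ {C} = {C,T} (union, +1)
MPQ@4: {C,T} ∪ {A} = {A,C,T} (union, +1)
DGMPQ@4: {C,T} ∩ {A,C,T} = {C,T} (intersection, +0)
CDGMPQ@4: {C} ∩ {C,T} = {C} (intersection, +0)
CDGMPQZ@4: {C} ∩ {C} = {C} (intersection, +0)
DG@5: {G} ∩ {G} = {G} (intersection, +0)
MQ@5: {A} ∪ {C} = {A,C} (union, +1)
MPQ@5: {A,C} ∪ {T} = {A,C,T} (union, +1)
DGMPQ@5: {G} ∪ {A,C,T} = {A,C,G,T} (union, +1)
CDGMPQ@5: {A} ∩ {A,C,G,T} = {A} (intersection, +0)
CDGMPQZ@5: {A} ∪ {G} = {A,G} (union, +1)
per-site changes: [4, 4, 4, 5, 3, 4]; total = 24

24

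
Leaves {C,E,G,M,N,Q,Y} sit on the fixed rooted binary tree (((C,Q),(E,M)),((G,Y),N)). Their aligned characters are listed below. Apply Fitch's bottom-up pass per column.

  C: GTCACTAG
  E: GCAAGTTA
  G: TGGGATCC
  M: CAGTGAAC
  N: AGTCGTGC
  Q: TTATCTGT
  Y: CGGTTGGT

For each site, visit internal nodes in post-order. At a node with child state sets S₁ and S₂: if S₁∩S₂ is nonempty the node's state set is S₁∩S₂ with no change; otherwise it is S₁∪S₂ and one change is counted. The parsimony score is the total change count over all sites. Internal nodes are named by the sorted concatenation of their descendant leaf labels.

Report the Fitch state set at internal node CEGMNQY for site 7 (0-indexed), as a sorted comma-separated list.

CQ@0: {G} ∪ {T} = {G,T} (union, +1)
EM@0: {G} ∪ {C} = {C,G} (union, +1)
CEMQ@0: {G,T} ∩ {C,G} = {G} (intersection, +0)
GY@0: {T} ∪ {C} = {C,T} (union, +1)
GNY@0: {C,T} ∪ {A} = {A,C,T} (union, +1)
CEGMNQY@0: {G} ∪ {A,C,T} = {A,C,G,T} (union, +1)
CQ@1: {T} ∩ {T} = {T} (intersection, +0)
EM@1: {C} ∪ {A} = {A,C} (union, +1)
CEMQ@1: {T} ∪ {A,C} = {A,C,T} (union, +1)
GY@1: {G} ∩ {G} = {G} (intersection, +0)
GNY@1: {G} ∩ {G} = {G} (intersection, +0)
CEGMNQY@1: {A,C,T} ∪ {G} = {A,C,G,T} (union, +1)
CQ@2: {C} ∪ {A} = {A,C} (union, +1)
EM@2: {A} ∪ {G} = {A,G} (union, +1)
CEMQ@2: {A,C} ∩ {A,G} = {A} (intersection, +0)
GY@2: {G} ∩ {G} = {G} (intersection, +0)
GNY@2: {G} ∪ {T} = {G,T} (union, +1)
CEGMNQY@2: {A} ∪ {G,T} = {A,G,T} (union, +1)
CQ@3: {A} ∪ {T} = {A,T} (union, +1)
EM@3: {A} ∪ {T} = {A,T} (union, +1)
CEMQ@3: {A,T} ∩ {A,T} = {A,T} (intersection, +0)
GY@3: {G} ∪ {T} = {G,T} (union, +1)
GNY@3: {G,T} ∪ {C} = {C,G,T} (union, +1)
CEGMNQY@3: {A,T} ∩ {C,G,T} = {T} (intersection, +0)
CQ@4: {C} ∩ {C} = {C} (intersection, +0)
EM@4: {G} ∩ {G} = {G} (intersection, +0)
CEMQ@4: {C} ∪ {G} = {C,G} (union, +1)
GY@4: {A} ∪ {T} = {A,T} (union, +1)
GNY@4: {A,T} ∪ {G} = {A,G,T} (union, +1)
CEGMNQY@4: {C,G} ∩ {A,G,T} = {G} (intersection, +0)
CQ@5: {T} ∩ {T} = {T} (intersection, +0)
EM@5: {T} ∪ {A} = {A,T} (union, +1)
CEMQ@5: {T} ∩ {A,T} = {T} (intersection, +0)
GY@5: {T} ∪ {G} = {G,T} (union, +1)
GNY@5: {G,T} ∩ {T} = {T} (intersection, +0)
CEGMNQY@5: {T} ∩ {T} = {T} (intersection, +0)
CQ@6: {A} ∪ {G} = {A,G} (union, +1)
EM@6: {T} ∪ {A} = {A,T} (union, +1)
CEMQ@6: {A,G} ∩ {A,T} = {A} (intersection, +0)
GY@6: {C} ∪ {G} = {C,G} (union, +1)
GNY@6: {C,G} ∩ {G} = {G} (intersection, +0)
CEGMNQY@6: {A} ∪ {G} = {A,G} (union, +1)
CQ@7: {G} ∪ {T} = {G,T} (union, +1)
EM@7: {A} ∪ {C} = {A,C} (union, +1)
CEMQ@7: {G,T} ∪ {A,C} = {A,C,G,T} (union, +1)
GY@7: {C} ∪ {T} = {C,T} (union, +1)
GNY@7: {C,T} ∩ {C} = {C} (intersection, +0)
CEGMNQY@7: {A,C,G,T} ∩ {C} = {C} (intersection, +0)
per-site changes: [5, 3, 4, 4, 3, 2, 4, 4]; total = 29

C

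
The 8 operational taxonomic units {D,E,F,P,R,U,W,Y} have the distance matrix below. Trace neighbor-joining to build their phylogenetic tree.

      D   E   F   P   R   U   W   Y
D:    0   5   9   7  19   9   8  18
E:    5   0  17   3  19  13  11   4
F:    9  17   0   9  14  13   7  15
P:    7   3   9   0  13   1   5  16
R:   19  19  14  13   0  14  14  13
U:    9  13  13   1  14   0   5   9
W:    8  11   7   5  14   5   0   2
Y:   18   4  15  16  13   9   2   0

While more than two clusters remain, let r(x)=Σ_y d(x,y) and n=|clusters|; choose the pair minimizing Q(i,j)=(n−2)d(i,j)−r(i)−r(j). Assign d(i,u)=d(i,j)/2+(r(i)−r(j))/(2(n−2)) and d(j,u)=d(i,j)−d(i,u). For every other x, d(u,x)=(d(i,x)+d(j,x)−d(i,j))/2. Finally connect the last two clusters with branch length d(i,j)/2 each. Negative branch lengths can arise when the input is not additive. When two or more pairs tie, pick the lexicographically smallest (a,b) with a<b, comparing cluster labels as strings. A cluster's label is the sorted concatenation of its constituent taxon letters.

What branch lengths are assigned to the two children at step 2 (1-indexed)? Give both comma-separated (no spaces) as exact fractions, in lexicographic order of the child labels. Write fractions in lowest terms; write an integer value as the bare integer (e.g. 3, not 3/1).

-7/20,27/20

step 1: merge (E,Y) at d=4, Q=-125; branch lengths E→19/12, Y→29/12; new cluster EY
  updated: d(D,EY)=19/2, d(EY,F)=14, d(EY,P)=15/2, d(EY,R)=14, d(EY,U)=9, d(EY,W)=9/2
step 2: merge (P,U) at d=1, Q=-177/2; branch lengths P→-7/20, U→27/20; new cluster PU
  updated: d(D,PU)=15/2, d(EY,PU)=31/4, d(F,PU)=21/2, d(PU,R)=13, d(PU,W)=9/2
step 3: merge (F,R) at d=14, Q=-145/2; branch lengths F→73/16, R→151/16; new cluster FR
  updated: d(D,FR)=7, d(EY,FR)=7, d(FR,PU)=19/4, d(FR,W)=7/2
step 4: merge (EY,W) at d=9/2, Q=-143/4; branch lengths EY→29/8, W→7/8; new cluster EWY
  updated: d(D,EWY)=13/2, d(EWY,FR)=3, d(EWY,PU)=31/8
step 5: merge (D,PU) at d=15/2, Q=-177/8; branch lengths D→159/32, PU→81/32; new cluster DPU
  updated: d(DPU,EWY)=23/16, d(DPU,FR)=17/8
step 6: merge (DPU,EWY) at d=23/16, Q=-105/16; branch lengths DPU→9/32, EWY→37/32; new cluster DEPUWY
  updated: d(DEPUWY,FR)=59/32
step 7: merge (DEPUWY,FR) at d=59/32; branch lengths DEPUWY→59/64, FR→59/64; new cluster DEFPRUWY
final tree: (((D:159/32,(P:-7/20,U:27/20):81/32):9/32,((E:19/12,Y:29/12):29/8,W:7/8):37/32):59/64,(F:73/16,R:151/16):59/64)
total length: 1097/32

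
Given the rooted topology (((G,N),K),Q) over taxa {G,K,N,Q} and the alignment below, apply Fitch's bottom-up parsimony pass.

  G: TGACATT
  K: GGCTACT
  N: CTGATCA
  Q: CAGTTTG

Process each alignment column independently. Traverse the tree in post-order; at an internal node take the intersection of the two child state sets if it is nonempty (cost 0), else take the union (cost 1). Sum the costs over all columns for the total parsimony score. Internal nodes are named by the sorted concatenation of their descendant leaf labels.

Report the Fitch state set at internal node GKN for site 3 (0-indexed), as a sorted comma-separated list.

A,C,T

[col 0] GN: children G:{T}, N:{C} ∪→ {C,T}; cost 1
[col 0] GKN: children GN:{C,T}, K:{G} ∪→ {C,G,T}; cost 1
[col 0] GKNQ: children GKN:{C,G,T}, Q:{C} ∩→ {C}; cost 0
[col 1] GN: children G:{G}, N:{T} ∪→ {G,T}; cost 1
[col 1] GKN: children GN:{G,T}, K:{G} ∩→ {G}; cost 0
[col 1] GKNQ: children GKN:{G}, Q:{A} ∪→ {A,G}; cost 1
[col 2] GN: children G:{A}, N:{G} ∪→ {A,G}; cost 1
[col 2] GKN: children GN:{A,G}, K:{C} ∪→ {A,C,G}; cost 1
[col 2] GKNQ: children GKN:{A,C,G}, Q:{G} ∩→ {G}; cost 0
[col 3] GN: children G:{C}, N:{A} ∪→ {A,C}; cost 1
[col 3] GKN: children GN:{A,C}, K:{T} ∪→ {A,C,T}; cost 1
[col 3] GKNQ: children GKN:{A,C,T}, Q:{T} ∩→ {T}; cost 0
[col 4] GN: children G:{A}, N:{T} ∪→ {A,T}; cost 1
[col 4] GKN: children GN:{A,T}, K:{A} ∩→ {A}; cost 0
[col 4] GKNQ: children GKN:{A}, Q:{T} ∪→ {A,T}; cost 1
[col 5] GN: children G:{T}, N:{C} ∪→ {C,T}; cost 1
[col 5] GKN: children GN:{C,T}, K:{C} ∩→ {C}; cost 0
[col 5] GKNQ: children GKN:{C}, Q:{T} ∪→ {C,T}; cost 1
[col 6] GN: children G:{T}, N:{A} ∪→ {A,T}; cost 1
[col 6] GKN: children GN:{A,T}, K:{T} ∩→ {T}; cost 0
[col 6] GKNQ: children GKN:{T}, Q:{G} ∪→ {G,T}; cost 1
per-site changes: [2, 2, 2, 2, 2, 2, 2]; total = 14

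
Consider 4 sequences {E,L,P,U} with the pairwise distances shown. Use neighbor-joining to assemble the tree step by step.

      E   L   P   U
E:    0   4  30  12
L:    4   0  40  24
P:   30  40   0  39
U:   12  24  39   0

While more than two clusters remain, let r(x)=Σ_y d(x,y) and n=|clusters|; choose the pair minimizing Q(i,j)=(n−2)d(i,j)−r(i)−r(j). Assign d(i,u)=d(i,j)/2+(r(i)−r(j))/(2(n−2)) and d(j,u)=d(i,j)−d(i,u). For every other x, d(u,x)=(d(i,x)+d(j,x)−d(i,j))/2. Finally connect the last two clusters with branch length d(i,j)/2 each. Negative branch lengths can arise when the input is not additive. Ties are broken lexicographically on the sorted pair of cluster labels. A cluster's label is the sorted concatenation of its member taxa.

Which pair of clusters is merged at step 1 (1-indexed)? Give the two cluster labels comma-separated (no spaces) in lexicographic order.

1. join E+L (d=4, Q=-106) ⇒ EL; edges |E|=-7/2, |L|=15/2
  updated: d(EL,P)=33, d(EL,U)=16
2. join EL+P (d=33, Q=-88) ⇒ ELP; edges |EL|=5, |P|=28
  updated: d(ELP,U)=11
3. join ELP+U (d=11) ⇒ ELPU; edges |ELP|=11/2, |U|=11/2
final tree: (((E:-7/2,L:15/2):5,P:28):11/2,U:11/2)
total length: 48

E,L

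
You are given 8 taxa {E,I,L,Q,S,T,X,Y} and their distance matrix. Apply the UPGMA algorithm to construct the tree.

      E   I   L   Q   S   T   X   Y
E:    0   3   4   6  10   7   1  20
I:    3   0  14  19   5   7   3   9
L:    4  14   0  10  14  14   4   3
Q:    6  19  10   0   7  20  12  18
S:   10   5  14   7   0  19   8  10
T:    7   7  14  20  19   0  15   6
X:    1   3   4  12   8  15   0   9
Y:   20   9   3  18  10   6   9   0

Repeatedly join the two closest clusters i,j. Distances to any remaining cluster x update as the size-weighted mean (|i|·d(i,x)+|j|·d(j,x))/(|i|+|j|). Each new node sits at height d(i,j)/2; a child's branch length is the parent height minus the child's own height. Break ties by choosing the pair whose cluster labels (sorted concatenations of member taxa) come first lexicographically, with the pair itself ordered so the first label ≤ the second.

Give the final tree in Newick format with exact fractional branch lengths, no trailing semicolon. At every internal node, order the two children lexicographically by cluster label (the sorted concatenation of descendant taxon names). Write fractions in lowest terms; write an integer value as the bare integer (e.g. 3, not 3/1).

iteration 1: select E,X (d=1); attach at lengths (1/2, 1/2); label the merged cluster EX
  updated: d(EX,I)=3, d(EX,L)=4, d(EX,Q)=9, d(EX,S)=9, d(EX,T)=11, d(EX,Y)=29/2
iteration 2: select EX,I (d=3); attach at lengths (1, 3/2); label the merged cluster EIX
  updated: d(EIX,L)=22/3, d(EIX,Q)=37/3, d(EIX,S)=23/3, d(EIX,T)=29/3, d(EIX,Y)=38/3
iteration 3: select L,Y (d=3); attach at lengths (3/2, 3/2); label the merged cluster LY
  updated: d(EIX,LY)=10, d(LY,Q)=14, d(LY,S)=12, d(LY,T)=10
iteration 4: select Q,S (d=7); attach at lengths (7/2, 7/2); label the merged cluster QS
  updated: d(EIX,QS)=10, d(LY,QS)=13, d(QS,T)=39/2
iteration 5: select EIX,T (d=29/3); attach at lengths (10/3, 29/6); label the merged cluster EITX
  updated: d(EITX,LY)=10, d(EITX,QS)=99/8
iteration 6: select EITX,LY (d=10); attach at lengths (1/6, 7/2); label the merged cluster EILTXY
  updated: d(EILTXY,QS)=151/12
iteration 7: select EILTXY,QS (d=151/12); attach at lengths (31/24, 67/24); label the merged cluster EILQSTXY
final tree: (((((E:1/2,X:1/2):1,I:3/2):10/3,T:29/6):1/6,(L:3/2,Y:3/2):7/2):31/24,(Q:7/2,S:7/2):67/24)
total length: 353/12

(((((E:1/2,X:1/2):1,I:3/2):10/3,T:29/6):1/6,(L:3/2,Y:3/2):7/2):31/24,(Q:7/2,S:7/2):67/24)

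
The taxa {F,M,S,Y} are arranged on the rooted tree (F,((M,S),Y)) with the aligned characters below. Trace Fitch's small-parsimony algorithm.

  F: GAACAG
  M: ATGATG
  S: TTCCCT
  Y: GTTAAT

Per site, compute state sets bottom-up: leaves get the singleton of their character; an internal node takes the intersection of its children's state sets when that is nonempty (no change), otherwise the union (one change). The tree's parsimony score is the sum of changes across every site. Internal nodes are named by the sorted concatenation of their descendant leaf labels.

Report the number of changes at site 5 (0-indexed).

2

MS@0: {A} ∪ {T} = {A,T} (union, +1)
MSY@0: {A,T} ∪ {G} = {A,G,T} (union, +1)
FMSY@0: {G} ∩ {A,G,T} = {G} (intersection, +0)
MS@1: {T} ∩ {T} = {T} (intersection, +0)
MSY@1: {T} ∩ {T} = {T} (intersection, +0)
FMSY@1: {A} ∪ {T} = {A,T} (union, +1)
MS@2: {G} ∪ {C} = {C,G} (union, +1)
MSY@2: {C,G} ∪ {T} = {C,G,T} (union, +1)
FMSY@2: {A} ∪ {C,G,T} = {A,C,G,T} (union, +1)
MS@3: {A} ∪ {C} = {A,C} (union, +1)
MSY@3: {A,C} ∩ {A} = {A} (intersection, +0)
FMSY@3: {C} ∪ {A} = {A,C} (union, +1)
MS@4: {T} ∪ {C} = {C,T} (union, +1)
MSY@4: {C,T} ∪ {A} = {A,C,T} (union, +1)
FMSY@4: {A} ∩ {A,C,T} = {A} (intersection, +0)
MS@5: {G} ∪ {T} = {G,T} (union, +1)
MSY@5: {G,T} ∩ {T} = {T} (intersection, +0)
FMSY@5: {G} ∪ {T} = {G,T} (union, +1)
per-site changes: [2, 1, 3, 2, 2, 2]; total = 12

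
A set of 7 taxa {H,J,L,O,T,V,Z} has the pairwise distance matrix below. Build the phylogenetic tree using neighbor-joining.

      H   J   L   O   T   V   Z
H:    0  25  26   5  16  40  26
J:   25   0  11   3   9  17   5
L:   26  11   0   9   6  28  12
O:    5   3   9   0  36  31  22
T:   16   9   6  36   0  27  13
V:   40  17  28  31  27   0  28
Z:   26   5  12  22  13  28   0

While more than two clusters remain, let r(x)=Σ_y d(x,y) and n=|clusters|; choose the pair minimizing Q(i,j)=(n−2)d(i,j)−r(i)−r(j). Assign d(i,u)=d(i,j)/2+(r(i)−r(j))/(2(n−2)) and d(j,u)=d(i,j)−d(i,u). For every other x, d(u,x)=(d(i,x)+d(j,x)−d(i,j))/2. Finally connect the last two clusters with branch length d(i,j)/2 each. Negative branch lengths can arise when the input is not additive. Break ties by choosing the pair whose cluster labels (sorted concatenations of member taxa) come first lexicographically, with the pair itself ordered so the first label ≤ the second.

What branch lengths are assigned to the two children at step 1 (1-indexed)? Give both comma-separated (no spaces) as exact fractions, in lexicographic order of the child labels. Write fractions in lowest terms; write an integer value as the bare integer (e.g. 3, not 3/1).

1. join H+O (d=5, Q=-219) ⇒ HO; edges |H|=57/10, |O|=-7/10
  updated: d(HO,J)=23/2, d(HO,L)=15, d(HO,T)=47/2, d(HO,V)=33, d(HO,Z)=43/2
2. join L+T (d=6, Q=-253/2) ⇒ LT; edges |L|=35/16, |T|=61/16
  updated: d(HO,LT)=65/4, d(J,LT)=7, d(LT,V)=49/2, d(LT,Z)=19/2
3. join LT+Z (d=19/2, Q=-371/4) ⇒ LTZ; edges |LT|=29/8, |Z|=47/8
  updated: d(HO,LTZ)=113/8, d(J,LTZ)=5/4, d(LTZ,V)=43/2
4. join HO+LTZ (d=113/8, Q=-269/4) ⇒ HLOTZ; edges |HO|=25/2, |LTZ|=13/8
  updated: d(HLOTZ,J)=-11/16, d(HLOTZ,V)=323/16
5. join HLOTZ+J (d=-11/16, Q=-73/2) ⇒ HJLOTZ; edges |HLOTZ|=5/4, |J|=-31/16
  updated: d(HJLOTZ,V)=303/16
6. join HJLOTZ+V (d=303/16) ⇒ HJLOTVZ; edges |HJLOTZ|=303/32, |V|=303/32
final tree: ((((H:57/10,O:-7/10):25/2,((L:35/16,T:61/16):29/8,Z:47/8):13/8):5/4,J:-31/16):303/32,V:303/32)
total length: 423/8

57/10,-7/10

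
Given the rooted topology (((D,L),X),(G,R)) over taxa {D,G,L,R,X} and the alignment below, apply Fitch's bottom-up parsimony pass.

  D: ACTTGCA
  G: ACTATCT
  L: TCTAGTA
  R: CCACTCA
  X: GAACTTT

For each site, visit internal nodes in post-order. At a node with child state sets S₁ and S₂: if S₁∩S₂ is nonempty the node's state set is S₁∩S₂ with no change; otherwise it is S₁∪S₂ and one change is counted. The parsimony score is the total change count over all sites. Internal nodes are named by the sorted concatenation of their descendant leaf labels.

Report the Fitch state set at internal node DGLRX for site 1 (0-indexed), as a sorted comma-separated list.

DL@0: {A} ∪ {T} = {A,T} (union, +1)
DLX@0: {A,T} ∪ {G} = {A,G,T} (union, +1)
GR@0: {A} ∪ {C} = {A,C} (union, +1)
DGLRX@0: {A,G,T} ∩ {A,C} = {A} (intersection, +0)
DL@1: {C} ∩ {C} = {C} (intersection, +0)
DLX@1: {C} ∪ {A} = {A,C} (union, +1)
GR@1: {C} ∩ {C} = {C} (intersection, +0)
DGLRX@1: {A,C} ∩ {C} = {C} (intersection, +0)
DL@2: {T} ∩ {T} = {T} (intersection, +0)
DLX@2: {T} ∪ {A} = {A,T} (union, +1)
GR@2: {T} ∪ {A} = {A,T} (union, +1)
DGLRX@2: {A,T} ∩ {A,T} = {A,T} (intersection, +0)
DL@3: {T} ∪ {A} = {A,T} (union, +1)
DLX@3: {A,T} ∪ {C} = {A,C,T} (union, +1)
GR@3: {A} ∪ {C} = {A,C} (union, +1)
DGLRX@3: {A,C,T} ∩ {A,C} = {A,C} (intersection, +0)
DL@4: {G} ∩ {G} = {G} (intersection, +0)
DLX@4: {G} ∪ {T} = {G,T} (union, +1)
GR@4: {T} ∩ {T} = {T} (intersection, +0)
DGLRX@4: {G,T} ∩ {T} = {T} (intersection, +0)
DL@5: {C} ∪ {T} = {C,T} (union, +1)
DLX@5: {C,T} ∩ {T} = {T} (intersection, +0)
GR@5: {C} ∩ {C} = {C} (intersection, +0)
DGLRX@5: {T} ∪ {C} = {C,T} (union, +1)
DL@6: {A} ∩ {A} = {A} (intersection, +0)
DLX@6: {A} ∪ {T} = {A,T} (union, +1)
GR@6: {T} ∪ {A} = {A,T} (union, +1)
DGLRX@6: {A,T} ∩ {A,T} = {A,T} (intersection, +0)
per-site changes: [3, 1, 2, 3, 1, 2, 2]; total = 14

C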